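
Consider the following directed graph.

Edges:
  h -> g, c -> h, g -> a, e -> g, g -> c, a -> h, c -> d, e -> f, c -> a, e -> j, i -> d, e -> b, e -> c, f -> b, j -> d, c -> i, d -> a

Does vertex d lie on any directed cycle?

d is on a cycle iff d can reach itself via ≥1 edge.
d → a → h → g → c → d — yes.

Yes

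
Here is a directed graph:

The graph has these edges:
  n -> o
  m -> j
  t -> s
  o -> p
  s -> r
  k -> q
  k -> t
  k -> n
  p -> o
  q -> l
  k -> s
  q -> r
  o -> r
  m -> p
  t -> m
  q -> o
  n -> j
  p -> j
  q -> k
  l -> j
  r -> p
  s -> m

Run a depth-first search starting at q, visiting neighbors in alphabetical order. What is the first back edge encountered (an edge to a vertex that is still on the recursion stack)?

p->o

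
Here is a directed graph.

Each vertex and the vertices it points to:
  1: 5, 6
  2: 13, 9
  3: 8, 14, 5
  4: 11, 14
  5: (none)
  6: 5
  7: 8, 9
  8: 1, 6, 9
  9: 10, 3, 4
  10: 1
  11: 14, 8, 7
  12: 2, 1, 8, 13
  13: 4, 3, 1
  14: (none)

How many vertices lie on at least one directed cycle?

6

A vertex is on a directed cycle iff it belongs to a strongly connected component of size ≥ 2 (or has a self-loop).
The vertices on cycles are {3, 4, 7, 8, 9, 11} — 6 in total.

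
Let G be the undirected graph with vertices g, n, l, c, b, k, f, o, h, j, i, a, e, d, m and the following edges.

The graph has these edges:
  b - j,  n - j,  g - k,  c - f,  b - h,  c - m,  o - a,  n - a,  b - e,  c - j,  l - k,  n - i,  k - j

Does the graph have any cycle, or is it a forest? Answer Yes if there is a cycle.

No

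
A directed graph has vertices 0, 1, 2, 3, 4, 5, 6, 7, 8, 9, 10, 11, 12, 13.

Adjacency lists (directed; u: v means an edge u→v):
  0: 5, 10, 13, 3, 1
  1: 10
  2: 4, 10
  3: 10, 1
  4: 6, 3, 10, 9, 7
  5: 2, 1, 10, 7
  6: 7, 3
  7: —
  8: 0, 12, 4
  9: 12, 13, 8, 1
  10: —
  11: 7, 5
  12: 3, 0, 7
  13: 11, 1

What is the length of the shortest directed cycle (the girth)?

3

For each vertex v, BFS finds the shortest path from v back to v.
The shortest such closed walk is 9 → 8 → 4 → 9, length 3.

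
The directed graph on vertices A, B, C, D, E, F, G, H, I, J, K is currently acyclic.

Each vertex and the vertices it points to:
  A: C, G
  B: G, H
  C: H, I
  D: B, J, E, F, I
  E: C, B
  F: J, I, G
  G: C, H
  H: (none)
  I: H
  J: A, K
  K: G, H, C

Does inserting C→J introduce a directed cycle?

Adding C→J creates a cycle iff J can already reach C.
Path from J: J → A → C.
So J → … → C → J is a cycle.

Yes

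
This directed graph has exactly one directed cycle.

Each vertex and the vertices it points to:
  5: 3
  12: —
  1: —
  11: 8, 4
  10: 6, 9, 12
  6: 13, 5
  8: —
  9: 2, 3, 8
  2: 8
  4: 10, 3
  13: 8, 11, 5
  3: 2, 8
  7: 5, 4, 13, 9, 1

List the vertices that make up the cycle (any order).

DFS with gray/black marking from 4:
4 gray
  10 gray
    6 gray
      13 gray
        8 gray
        8 black
        11 gray
          11→8: 8 black — skip
          11→4: 4 is gray → back edge
Back edge closes the cycle 4 → 10 → 6 → 13 → 11 → 4; its vertices are {4, 6, 10, 11, 13}.

4, 6, 10, 11, 13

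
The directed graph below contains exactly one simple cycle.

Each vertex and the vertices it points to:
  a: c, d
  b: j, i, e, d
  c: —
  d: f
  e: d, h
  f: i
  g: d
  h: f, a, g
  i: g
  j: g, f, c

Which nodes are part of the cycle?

d, f, g, i

DFS with gray/black marking from f:
f gray
  i gray
    g gray
      d gray
        d→f: f is gray → back edge
Back edge closes the cycle f → i → g → d → f; its vertices are {d, f, g, i}.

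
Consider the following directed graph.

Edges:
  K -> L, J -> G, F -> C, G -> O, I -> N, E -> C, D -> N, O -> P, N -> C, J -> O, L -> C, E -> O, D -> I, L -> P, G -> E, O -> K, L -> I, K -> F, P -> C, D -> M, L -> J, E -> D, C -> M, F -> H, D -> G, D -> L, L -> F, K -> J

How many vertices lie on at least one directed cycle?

A vertex is on a directed cycle iff it belongs to a strongly connected component of size ≥ 2 (or has a self-loop).
The vertices on cycles are {D, E, G, J, K, L, O} — 7 in total.

7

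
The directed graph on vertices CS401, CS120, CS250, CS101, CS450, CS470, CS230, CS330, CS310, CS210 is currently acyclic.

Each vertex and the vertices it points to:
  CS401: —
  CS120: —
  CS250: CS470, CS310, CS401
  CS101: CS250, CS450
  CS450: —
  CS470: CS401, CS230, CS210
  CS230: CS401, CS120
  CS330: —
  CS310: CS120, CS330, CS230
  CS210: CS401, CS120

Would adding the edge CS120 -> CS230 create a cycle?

Yes

Adding CS120→CS230 creates a cycle iff CS230 can already reach CS120.
Path from CS230: CS230 → CS120.
So CS230 → … → CS120 → CS230 is a cycle.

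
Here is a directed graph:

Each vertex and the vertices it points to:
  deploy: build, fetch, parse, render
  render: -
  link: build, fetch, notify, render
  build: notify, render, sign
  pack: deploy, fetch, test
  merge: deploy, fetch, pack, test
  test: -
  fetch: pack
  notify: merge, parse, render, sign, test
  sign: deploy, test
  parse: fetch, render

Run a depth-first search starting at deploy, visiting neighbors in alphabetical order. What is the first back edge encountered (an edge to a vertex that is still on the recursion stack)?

DFS from deploy (visiting neighbors in alphabetical order); mark gray on enter, black on exit:
deploy gray
  build gray
    notify gray
      merge gray
        merge→deploy: deploy is gray → back edge
First back edge: merge → deploy.

merge->deploy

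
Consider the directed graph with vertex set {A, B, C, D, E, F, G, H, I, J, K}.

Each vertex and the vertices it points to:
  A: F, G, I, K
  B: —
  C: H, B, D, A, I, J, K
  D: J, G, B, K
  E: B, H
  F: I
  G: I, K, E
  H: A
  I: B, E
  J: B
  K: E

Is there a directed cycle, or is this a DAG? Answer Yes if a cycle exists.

Yes

DFS with white/gray/black marking, starting from G:
G gray
  I gray
    B gray
    B black
    E gray
      E→B: B black — skip
      H gray
        A gray
          F gray
            F→I: I is gray → back edge
Back edge found, so a cycle exists: I → E → H → A → F → I.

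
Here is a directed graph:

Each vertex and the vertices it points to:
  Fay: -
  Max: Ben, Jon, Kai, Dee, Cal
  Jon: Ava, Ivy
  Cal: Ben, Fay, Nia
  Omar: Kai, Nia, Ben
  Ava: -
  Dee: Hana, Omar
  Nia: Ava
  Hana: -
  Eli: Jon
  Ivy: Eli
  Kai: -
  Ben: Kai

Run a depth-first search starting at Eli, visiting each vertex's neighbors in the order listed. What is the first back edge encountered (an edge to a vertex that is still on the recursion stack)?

DFS from Eli (visiting each vertex's neighbors in the order listed); mark gray on enter, black on exit:
Eli gray
  Jon gray
    Ava gray
    Ava black
    Ivy gray
      Ivy→Eli: Eli is gray → back edge
First back edge: Ivy → Eli.

Ivy→Eli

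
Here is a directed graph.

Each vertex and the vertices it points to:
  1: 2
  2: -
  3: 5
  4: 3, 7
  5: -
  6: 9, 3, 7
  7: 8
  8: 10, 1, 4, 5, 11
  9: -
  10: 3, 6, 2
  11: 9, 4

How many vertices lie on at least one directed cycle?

6

A vertex is on a directed cycle iff it belongs to a strongly connected component of size ≥ 2 (or has a self-loop).
The vertices on cycles are {4, 6, 7, 8, 10, 11} — 6 in total.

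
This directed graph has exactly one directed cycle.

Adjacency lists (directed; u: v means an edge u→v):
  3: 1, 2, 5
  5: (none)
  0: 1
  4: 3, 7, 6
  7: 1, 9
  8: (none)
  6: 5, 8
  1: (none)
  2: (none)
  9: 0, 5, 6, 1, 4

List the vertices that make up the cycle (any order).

4, 7, 9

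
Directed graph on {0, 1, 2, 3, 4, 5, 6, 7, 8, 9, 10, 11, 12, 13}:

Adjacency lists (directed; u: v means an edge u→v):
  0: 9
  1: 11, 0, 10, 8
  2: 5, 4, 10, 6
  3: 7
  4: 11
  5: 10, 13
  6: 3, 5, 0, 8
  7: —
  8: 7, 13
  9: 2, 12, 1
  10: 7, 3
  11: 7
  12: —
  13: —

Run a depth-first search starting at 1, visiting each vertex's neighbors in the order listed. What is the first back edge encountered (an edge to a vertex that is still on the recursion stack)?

DFS from 1 (visiting each vertex's neighbors in the order listed); mark gray on enter, black on exit:
1 gray
  11 gray
    7 gray
    7 black
  11 black
  0 gray
    9 gray
      2 gray
        5 gray
          10 gray
            10→7: 7 black — skip
            3 gray
              3→7: 7 black — skip
            3 black
          10 black
          13 gray
          13 black
        5 black
        4 gray
          4→11: 11 black — skip
        4 black
        2→10: 10 black — skip
        6 gray
          6→3: 3 black — skip
          6→5: 5 black — skip
          6→0: 0 is gray → back edge
First back edge: 6 → 0.

6->0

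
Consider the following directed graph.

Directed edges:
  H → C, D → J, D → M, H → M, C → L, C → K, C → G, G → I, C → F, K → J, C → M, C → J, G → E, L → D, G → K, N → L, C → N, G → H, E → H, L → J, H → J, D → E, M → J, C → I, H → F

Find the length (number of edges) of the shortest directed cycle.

For each vertex v, BFS finds the shortest path from v back to v.
The shortest such closed walk is C → G → H → C, length 3.

3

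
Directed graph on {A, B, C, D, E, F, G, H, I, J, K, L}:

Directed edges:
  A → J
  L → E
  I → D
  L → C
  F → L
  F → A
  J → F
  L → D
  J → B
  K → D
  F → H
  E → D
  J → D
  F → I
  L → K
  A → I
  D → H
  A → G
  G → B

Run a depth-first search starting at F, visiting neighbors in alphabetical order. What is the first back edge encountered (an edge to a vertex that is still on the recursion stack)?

DFS from F (visiting neighbors in alphabetical order); mark gray on enter, black on exit:
F gray
  A gray
    G gray
      B gray
      B black
    G black
    I gray
      D gray
        H gray
        H black
      D black
    I black
    J gray
      J→B: B black — skip
      J→D: D black — skip
      J→F: F is gray → back edge
First back edge: J → F.

J->F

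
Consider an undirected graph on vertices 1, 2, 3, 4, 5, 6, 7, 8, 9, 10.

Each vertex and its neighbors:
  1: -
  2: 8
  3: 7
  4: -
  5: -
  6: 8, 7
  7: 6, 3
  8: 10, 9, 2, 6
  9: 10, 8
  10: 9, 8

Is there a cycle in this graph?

Yes

DFS, tracking each vertex's parent; an edge to a visited non-parent vertex closes a cycle.
Start from 9:
visit 9 (parent –)
  visit 10 (parent 9)
    10–9: parent, skip
    visit 8 (parent 10)
      8–10: parent, skip
      8–9: 9 visited and ≠ parent → cycle
Cycle: 9 – 10 – 8 – 9.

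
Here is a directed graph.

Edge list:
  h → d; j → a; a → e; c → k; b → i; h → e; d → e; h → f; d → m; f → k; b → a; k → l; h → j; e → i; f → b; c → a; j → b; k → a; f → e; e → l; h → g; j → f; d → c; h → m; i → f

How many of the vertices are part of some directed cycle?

A vertex is on a directed cycle iff it belongs to a strongly connected component of size ≥ 2 (or has a self-loop).
The vertices on cycles are {a, b, e, f, i, k} — 6 in total.

6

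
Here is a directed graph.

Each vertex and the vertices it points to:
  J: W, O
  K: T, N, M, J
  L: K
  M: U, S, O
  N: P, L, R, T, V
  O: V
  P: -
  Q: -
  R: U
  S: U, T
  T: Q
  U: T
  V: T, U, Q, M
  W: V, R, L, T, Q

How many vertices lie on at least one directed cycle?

A vertex is on a directed cycle iff it belongs to a strongly connected component of size ≥ 2 (or has a self-loop).
The vertices on cycles are {J, K, L, M, N, O, V, W} — 8 in total.

8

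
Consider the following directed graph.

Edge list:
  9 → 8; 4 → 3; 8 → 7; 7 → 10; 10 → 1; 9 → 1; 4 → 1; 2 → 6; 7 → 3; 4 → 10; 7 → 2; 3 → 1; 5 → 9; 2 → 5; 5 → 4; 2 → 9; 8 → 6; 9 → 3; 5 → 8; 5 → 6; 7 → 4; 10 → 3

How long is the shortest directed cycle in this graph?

For each vertex v, BFS finds the shortest path from v back to v.
The shortest such closed walk is 7 → 2 → 9 → 8 → 7, length 4.

4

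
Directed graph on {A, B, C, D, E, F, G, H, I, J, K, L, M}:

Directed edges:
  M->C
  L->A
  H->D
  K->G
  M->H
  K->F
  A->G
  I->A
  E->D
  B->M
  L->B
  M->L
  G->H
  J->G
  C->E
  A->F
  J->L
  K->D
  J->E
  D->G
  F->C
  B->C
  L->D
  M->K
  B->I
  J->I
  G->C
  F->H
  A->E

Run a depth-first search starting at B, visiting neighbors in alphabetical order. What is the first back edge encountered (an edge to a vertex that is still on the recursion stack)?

G→C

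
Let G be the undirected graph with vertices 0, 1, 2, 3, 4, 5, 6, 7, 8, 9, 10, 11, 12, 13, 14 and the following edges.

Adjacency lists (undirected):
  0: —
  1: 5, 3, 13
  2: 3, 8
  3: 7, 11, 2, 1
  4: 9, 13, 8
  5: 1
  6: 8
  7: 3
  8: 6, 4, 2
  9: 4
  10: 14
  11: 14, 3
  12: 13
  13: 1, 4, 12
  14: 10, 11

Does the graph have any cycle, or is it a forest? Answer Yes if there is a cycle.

DFS, tracking each vertex's parent; an edge to a visited non-parent vertex closes a cycle.
Start from 1:
visit 1 (parent –)
  visit 5 (parent 1)
    5–1: parent, skip
  visit 3 (parent 1)
    visit 7 (parent 3)
      7–3: parent, skip
    visit 11 (parent 3)
      visit 14 (parent 11)
        visit 10 (parent 14)
          10–14: parent, skip
        14–11: parent, skip
      11–3: parent, skip
    visit 2 (parent 3)
      2–3: parent, skip
      visit 8 (parent 2)
        visit 6 (parent 8)
          6–8: parent, skip
        visit 4 (parent 8)
          visit 9 (parent 4)
            9–4: parent, skip
          visit 13 (parent 4)
            13–1: 1 visited and ≠ parent → cycle
Cycle: 1 – 3 – 2 – 8 – 4 – 13 – 1.

Yes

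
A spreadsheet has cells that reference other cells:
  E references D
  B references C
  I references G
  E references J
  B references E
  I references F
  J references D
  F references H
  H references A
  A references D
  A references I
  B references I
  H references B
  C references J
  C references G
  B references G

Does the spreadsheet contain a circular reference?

Yes

DFS with white/gray/black marking, starting from G:
G gray
G black
A gray
  I gray
    F gray
      H gray
        H→A: A is gray → back edge
Back edge found, so a cycle exists: A → I → F → H → A.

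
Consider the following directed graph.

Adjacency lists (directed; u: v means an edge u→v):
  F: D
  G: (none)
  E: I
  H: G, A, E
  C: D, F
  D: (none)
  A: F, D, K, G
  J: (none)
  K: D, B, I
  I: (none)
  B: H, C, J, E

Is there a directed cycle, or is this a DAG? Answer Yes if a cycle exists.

DFS with white/gray/black marking, starting from F:
F gray
  D gray
  D black
F black
G gray
G black
E gray
  I gray
  I black
E black
H gray
  H→G: G black — skip
  A gray
    A→F: F black — skip
    A→D: D black — skip
    K gray
      K→D: D black — skip
      B gray
        B→H: H is gray → back edge
Back edge found, so a cycle exists: H → A → K → B → H.

Yes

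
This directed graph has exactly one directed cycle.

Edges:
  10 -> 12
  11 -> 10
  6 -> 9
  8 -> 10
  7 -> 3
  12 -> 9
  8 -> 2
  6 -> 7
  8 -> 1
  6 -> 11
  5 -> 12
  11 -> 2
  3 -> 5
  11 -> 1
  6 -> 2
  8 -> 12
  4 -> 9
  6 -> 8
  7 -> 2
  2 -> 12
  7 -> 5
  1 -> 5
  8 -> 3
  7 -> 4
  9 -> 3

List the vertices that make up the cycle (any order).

3, 5, 9, 12

DFS with gray/black marking from 9:
9 gray
  3 gray
    5 gray
      12 gray
        12→9: 9 is gray → back edge
Back edge closes the cycle 9 → 3 → 5 → 12 → 9; its vertices are {3, 5, 9, 12}.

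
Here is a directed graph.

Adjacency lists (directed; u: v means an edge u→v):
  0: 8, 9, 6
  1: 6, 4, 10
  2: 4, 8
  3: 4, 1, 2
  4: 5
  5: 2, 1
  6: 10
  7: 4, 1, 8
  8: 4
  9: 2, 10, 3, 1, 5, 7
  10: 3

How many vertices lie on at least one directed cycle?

A vertex is on a directed cycle iff it belongs to a strongly connected component of size ≥ 2 (or has a self-loop).
The vertices on cycles are {1, 2, 3, 4, 5, 6, 8, 10} — 8 in total.

8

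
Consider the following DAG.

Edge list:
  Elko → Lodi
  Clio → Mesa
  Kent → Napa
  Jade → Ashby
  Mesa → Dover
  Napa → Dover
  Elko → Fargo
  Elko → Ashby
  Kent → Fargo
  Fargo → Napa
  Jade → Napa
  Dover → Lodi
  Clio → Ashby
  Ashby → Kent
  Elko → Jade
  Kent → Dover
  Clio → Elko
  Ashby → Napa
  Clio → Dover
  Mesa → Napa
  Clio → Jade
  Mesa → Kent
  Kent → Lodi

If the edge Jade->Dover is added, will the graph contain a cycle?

No

Adding Jade→Dover creates a cycle iff Dover can already reach Jade.
Explore from Dover: no path reaches Jade. The graph stays acyclic.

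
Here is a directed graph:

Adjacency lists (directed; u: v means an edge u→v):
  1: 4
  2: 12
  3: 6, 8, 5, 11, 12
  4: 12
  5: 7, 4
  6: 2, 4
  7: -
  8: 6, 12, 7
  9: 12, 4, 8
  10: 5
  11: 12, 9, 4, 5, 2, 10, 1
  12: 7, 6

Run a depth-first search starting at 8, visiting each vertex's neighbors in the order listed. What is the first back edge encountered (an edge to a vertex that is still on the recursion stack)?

DFS from 8 (visiting each vertex's neighbors in the order listed); mark gray on enter, black on exit:
8 gray
  6 gray
    2 gray
      12 gray
        7 gray
        7 black
        12→6: 6 is gray → back edge
First back edge: 12 → 6.

12→6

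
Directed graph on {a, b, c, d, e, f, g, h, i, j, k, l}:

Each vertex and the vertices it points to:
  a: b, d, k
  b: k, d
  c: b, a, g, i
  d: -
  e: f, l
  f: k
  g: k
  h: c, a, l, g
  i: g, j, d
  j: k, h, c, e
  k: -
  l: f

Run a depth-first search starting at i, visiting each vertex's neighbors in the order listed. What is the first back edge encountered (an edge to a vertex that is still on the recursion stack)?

DFS from i (visiting each vertex's neighbors in the order listed); mark gray on enter, black on exit:
i gray
  g gray
    k gray
    k black
  g black
  j gray
    j→k: k black — skip
    h gray
      c gray
        b gray
          b→k: k black — skip
          d gray
          d black
        b black
        a gray
          a→b: b black — skip
          a→d: d black — skip
          a→k: k black — skip
        a black
        c→g: g black — skip
        c→i: i is gray → back edge
First back edge: c → i.

c->i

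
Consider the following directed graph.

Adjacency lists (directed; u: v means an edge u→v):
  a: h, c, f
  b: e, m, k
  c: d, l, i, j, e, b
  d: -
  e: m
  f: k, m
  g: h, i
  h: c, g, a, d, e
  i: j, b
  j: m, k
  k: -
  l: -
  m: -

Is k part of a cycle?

No

k lies on a cycle iff there is a path from k back to itself.
Exploring from k, it never reaches itself; equivalently, its strongly connected component is a singleton.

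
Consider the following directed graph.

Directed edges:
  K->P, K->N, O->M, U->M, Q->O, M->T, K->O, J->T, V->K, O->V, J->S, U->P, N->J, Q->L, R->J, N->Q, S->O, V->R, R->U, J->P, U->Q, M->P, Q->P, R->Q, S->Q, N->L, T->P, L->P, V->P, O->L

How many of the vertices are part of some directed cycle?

9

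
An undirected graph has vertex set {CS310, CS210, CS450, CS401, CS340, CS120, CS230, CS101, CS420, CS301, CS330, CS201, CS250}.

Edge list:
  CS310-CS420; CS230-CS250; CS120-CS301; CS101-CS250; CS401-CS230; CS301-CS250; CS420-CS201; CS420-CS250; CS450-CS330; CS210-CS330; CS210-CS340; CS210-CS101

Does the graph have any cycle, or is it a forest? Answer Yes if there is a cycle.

DFS, tracking each vertex's parent; an edge to a visited non-parent vertex closes a cycle.
Start from CS201:
visit CS201 (parent –)
  visit CS420 (parent CS201)
    visit CS250 (parent CS420)
      CS250–CS420: parent, skip
      visit CS301 (parent CS250)
        visit CS120 (parent CS301)
          CS120–CS301: parent, skip
        CS301–CS250: parent, skip
      visit CS101 (parent CS250)
        CS101–CS250: parent, skip
        visit CS210 (parent CS101)
          visit CS330 (parent CS210)
            visit CS450 (parent CS330)
              CS450–CS330: parent, skip
            CS330–CS210: parent, skip
          visit CS340 (parent CS210)
            CS340–CS210: parent, skip
          CS210–CS101: parent, skip
      visit CS230 (parent CS250)
        visit CS401 (parent CS230)
          CS401–CS230: parent, skip
        CS230–CS250: parent, skip
    CS420–CS201: parent, skip
    visit CS310 (parent CS420)
      CS310–CS420: parent, skip
No non-parent visited neighbor found — the graph is a forest.

No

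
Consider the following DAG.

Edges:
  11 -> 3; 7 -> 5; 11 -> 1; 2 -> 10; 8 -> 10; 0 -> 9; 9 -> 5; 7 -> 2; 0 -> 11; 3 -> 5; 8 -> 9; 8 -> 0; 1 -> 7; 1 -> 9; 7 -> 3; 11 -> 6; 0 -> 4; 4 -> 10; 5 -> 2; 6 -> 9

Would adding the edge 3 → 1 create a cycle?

Yes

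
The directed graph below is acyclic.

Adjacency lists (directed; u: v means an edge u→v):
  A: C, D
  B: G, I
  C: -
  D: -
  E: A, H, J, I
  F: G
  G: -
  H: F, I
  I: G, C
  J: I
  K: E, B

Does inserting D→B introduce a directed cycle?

No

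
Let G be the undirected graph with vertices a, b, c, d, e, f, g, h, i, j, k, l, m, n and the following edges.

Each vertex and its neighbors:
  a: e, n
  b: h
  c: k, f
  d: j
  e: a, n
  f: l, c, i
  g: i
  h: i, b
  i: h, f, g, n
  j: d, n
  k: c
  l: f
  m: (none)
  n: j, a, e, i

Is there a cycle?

Yes

DFS, tracking each vertex's parent; an edge to a visited non-parent vertex closes a cycle.
Start from j:
visit j (parent –)
  visit d (parent j)
    d–j: parent, skip
  visit n (parent j)
    n–j: parent, skip
    visit a (parent n)
      visit e (parent a)
        e–a: parent, skip
        e–n: n visited and ≠ parent → cycle
Cycle: n – a – e – n.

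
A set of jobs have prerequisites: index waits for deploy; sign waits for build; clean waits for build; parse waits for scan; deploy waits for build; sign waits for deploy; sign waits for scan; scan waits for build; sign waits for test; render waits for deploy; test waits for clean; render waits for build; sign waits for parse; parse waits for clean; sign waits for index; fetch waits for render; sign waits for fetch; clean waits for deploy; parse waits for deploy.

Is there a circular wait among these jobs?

No

DFS with white/gray/black marking, starting from deploy:
deploy gray
  build gray
  build black
deploy black
fetch gray
  render gray
    render→build: build black — skip
    render→deploy: deploy black — skip
  render black
fetch black
index gray
  index→deploy: deploy black — skip
index black
clean gray
  clean→deploy: deploy black — skip
  clean→build: build black — skip
clean black
test gray
  test→clean: clean black — skip
test black
sign gray
  sign→test: test black — skip
  sign→index: index black — skip
  sign→build: build black — skip
  parse gray
    parse→clean: clean black — skip
    parse→deploy: deploy black — skip
    scan gray
      scan→build: build black — skip
    scan black
  parse black
  sign→deploy: deploy black — skip
  sign→fetch: fetch black — skip
  sign→scan: scan black — skip
sign black
Every edge goes to a white or black vertex — no back edge, so the graph is acyclic.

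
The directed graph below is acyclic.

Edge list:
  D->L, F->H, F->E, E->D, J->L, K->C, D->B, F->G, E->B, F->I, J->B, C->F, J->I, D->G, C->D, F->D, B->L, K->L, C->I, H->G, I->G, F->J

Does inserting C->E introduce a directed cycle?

Adding C→E creates a cycle iff E can already reach C.
Explore from E: no path reaches C. The graph stays acyclic.

No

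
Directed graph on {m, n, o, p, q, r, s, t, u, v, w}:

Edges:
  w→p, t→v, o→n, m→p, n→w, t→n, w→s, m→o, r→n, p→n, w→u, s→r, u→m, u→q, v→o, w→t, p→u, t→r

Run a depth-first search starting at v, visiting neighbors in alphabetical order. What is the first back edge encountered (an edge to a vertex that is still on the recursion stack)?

p→n

DFS from v (visiting neighbors in alphabetical order); mark gray on enter, black on exit:
v gray
  o gray
    n gray
      w gray
        p gray
          p→n: n is gray → back edge
First back edge: p → n.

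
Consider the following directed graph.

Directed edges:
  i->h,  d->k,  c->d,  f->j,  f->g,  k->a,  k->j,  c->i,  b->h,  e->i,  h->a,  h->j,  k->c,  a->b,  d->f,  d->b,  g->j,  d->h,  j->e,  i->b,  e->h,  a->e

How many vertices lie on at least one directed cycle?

9

A vertex is on a directed cycle iff it belongs to a strongly connected component of size ≥ 2 (or has a self-loop).
The vertices on cycles are {a, b, c, d, e, h, i, j, k} — 9 in total.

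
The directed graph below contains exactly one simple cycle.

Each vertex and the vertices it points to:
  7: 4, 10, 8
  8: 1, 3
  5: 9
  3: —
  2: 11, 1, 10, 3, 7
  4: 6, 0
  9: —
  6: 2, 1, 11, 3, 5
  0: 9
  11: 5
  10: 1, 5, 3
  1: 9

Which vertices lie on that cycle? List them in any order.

2, 4, 6, 7

DFS with gray/black marking from 7:
7 gray
  4 gray
    6 gray
      2 gray
        11 gray
          5 gray
            9 gray
            9 black
          5 black
        11 black
        1 gray
          1→9: 9 black — skip
        1 black
        10 gray
          10→1: 1 black — skip
          10→5: 5 black — skip
          3 gray
          3 black
        10 black
        2→3: 3 black — skip
        2→7: 7 is gray → back edge
Back edge closes the cycle 7 → 4 → 6 → 2 → 7; its vertices are {2, 4, 6, 7}.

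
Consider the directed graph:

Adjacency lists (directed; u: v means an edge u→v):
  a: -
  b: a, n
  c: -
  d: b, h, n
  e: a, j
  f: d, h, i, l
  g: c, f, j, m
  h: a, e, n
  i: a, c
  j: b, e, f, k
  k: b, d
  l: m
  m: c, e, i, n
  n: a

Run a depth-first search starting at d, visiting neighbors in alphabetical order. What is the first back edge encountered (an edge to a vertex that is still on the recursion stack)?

j→e

DFS from d (visiting neighbors in alphabetical order); mark gray on enter, black on exit:
d gray
  b gray
    a gray
    a black
    n gray
      n→a: a black — skip
    n black
  b black
  h gray
    h→a: a black — skip
    e gray
      e→a: a black — skip
      j gray
        j→b: b black — skip
        j→e: e is gray → back edge
First back edge: j → e.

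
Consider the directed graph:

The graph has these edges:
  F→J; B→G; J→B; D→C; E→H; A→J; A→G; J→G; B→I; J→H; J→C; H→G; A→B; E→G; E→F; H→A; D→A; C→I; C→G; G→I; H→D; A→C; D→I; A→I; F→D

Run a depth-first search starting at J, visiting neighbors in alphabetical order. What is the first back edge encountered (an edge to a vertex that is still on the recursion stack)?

A→J

DFS from J (visiting neighbors in alphabetical order); mark gray on enter, black on exit:
J gray
  B gray
    G gray
      I gray
      I black
    G black
    B→I: I black — skip
  B black
  C gray
    C→G: G black — skip
    C→I: I black — skip
  C black
  J→G: G black — skip
  H gray
    A gray
      A→B: B black — skip
      A→C: C black — skip
      A→G: G black — skip
      A→I: I black — skip
      A→J: J is gray → back edge
First back edge: A → J.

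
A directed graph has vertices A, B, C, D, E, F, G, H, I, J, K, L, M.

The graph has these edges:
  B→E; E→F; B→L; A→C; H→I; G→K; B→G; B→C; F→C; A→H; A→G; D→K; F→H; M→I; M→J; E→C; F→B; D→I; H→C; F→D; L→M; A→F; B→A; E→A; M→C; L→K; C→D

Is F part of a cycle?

F is on a cycle iff F can reach itself via ≥1 edge.
F → B → E → F — yes.

Yes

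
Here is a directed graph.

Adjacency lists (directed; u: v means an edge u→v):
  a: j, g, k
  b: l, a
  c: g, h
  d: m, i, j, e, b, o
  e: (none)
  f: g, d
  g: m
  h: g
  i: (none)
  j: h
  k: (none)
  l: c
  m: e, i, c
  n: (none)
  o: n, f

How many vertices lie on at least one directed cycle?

7

A vertex is on a directed cycle iff it belongs to a strongly connected component of size ≥ 2 (or has a self-loop).
The vertices on cycles are {c, d, f, g, h, m, o} — 7 in total.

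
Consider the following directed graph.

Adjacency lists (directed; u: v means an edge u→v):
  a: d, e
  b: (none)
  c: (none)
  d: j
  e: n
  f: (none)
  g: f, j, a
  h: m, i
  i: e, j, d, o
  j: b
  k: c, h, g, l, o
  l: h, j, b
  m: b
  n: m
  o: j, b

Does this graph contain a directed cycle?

DFS with white/gray/black marking, starting from b:
b gray
b black
a gray
  d gray
    j gray
      j→b: b black — skip
    j black
  d black
  e gray
    n gray
      m gray
        m→b: b black — skip
      m black
    n black
  e black
a black
c gray
c black
f gray
f black
g gray
  g→f: f black — skip
  g→j: j black — skip
  g→a: a black — skip
g black
h gray
  h→m: m black — skip
  i gray
    i→e: e black — skip
    i→j: j black — skip
    i→d: d black — skip
    o gray
      o→j: j black — skip
      o→b: b black — skip
    o black
  i black
h black
k gray
  k→c: c black — skip
  k→h: h black — skip
  k→g: g black — skip
  l gray
    l→h: h black — skip
    l→j: j black — skip
    l→b: b black — skip
  l black
  k→o: o black — skip
k black
Every edge goes to a white or black vertex — no back edge, so the graph is acyclic.

No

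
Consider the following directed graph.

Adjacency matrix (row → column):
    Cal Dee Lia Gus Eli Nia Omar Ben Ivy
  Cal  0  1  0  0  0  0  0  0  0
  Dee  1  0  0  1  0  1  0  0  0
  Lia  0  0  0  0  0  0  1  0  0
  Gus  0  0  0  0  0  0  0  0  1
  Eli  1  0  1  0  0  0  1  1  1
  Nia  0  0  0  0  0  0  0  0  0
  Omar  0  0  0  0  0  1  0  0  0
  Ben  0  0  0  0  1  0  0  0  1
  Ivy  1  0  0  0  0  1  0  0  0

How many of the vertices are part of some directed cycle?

6

A vertex is on a directed cycle iff it belongs to a strongly connected component of size ≥ 2 (or has a self-loop).
The vertices on cycles are {Ben, Cal, Dee, Eli, Gus, Ivy} — 6 in total.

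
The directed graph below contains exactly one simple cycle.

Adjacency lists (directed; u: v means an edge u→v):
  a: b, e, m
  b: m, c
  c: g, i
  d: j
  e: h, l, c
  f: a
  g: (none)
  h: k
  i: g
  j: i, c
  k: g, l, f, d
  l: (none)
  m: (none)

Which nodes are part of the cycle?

DFS with gray/black marking from k:
k gray
  g gray
  g black
  l gray
  l black
  f gray
    a gray
      b gray
        m gray
        m black
        c gray
          c→g: g black — skip
          i gray
            i→g: g black — skip
          i black
        c black
      b black
      e gray
        h gray
          h→k: k is gray → back edge
Back edge closes the cycle k → f → a → e → h → k; its vertices are {a, e, f, h, k}.

a, e, f, h, k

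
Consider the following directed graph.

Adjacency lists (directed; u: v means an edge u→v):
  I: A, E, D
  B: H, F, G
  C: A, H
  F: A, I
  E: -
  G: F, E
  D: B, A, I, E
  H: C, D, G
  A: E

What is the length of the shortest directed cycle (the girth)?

For each vertex v, BFS finds the shortest path from v back to v.
The shortest such closed walk is H → C → H, length 2.

2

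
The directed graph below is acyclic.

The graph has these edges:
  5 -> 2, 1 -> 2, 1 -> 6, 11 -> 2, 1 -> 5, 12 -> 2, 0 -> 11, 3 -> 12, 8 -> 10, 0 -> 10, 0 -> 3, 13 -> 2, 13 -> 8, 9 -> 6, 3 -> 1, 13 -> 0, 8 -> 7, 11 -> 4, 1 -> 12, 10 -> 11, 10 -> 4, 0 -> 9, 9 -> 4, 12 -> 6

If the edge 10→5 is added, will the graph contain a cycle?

Adding 10→5 creates a cycle iff 5 can already reach 10.
Explore from 5: no path reaches 10. The graph stays acyclic.

No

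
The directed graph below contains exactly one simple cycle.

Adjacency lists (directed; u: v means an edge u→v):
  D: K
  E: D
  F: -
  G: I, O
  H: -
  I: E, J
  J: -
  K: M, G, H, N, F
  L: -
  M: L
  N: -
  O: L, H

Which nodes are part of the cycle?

D, E, G, I, K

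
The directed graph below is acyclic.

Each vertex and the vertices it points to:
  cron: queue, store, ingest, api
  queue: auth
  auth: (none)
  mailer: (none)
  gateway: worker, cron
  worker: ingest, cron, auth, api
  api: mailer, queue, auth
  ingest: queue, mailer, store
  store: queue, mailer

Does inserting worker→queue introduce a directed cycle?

Adding worker→queue creates a cycle iff queue can already reach worker.
Explore from queue: no path reaches worker. The graph stays acyclic.

No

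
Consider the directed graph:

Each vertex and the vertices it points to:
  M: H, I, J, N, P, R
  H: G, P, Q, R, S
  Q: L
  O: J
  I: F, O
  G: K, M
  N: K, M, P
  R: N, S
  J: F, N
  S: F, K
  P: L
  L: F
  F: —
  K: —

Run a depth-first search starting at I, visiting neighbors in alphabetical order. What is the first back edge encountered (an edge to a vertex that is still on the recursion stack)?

G->M

DFS from I (visiting neighbors in alphabetical order); mark gray on enter, black on exit:
I gray
  F gray
  F black
  O gray
    J gray
      J→F: F black — skip
      N gray
        K gray
        K black
        M gray
          H gray
            G gray
              G→K: K black — skip
              G→M: M is gray → back edge
First back edge: G → M.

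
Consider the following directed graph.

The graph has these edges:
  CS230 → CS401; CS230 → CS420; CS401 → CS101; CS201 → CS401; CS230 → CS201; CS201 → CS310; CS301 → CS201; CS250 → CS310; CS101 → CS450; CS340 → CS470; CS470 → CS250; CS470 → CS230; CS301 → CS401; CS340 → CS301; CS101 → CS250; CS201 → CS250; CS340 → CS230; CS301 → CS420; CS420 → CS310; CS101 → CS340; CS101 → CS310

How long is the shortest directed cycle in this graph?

4

For each vertex v, BFS finds the shortest path from v back to v.
The shortest such closed walk is CS101 → CS340 → CS230 → CS401 → CS101, length 4.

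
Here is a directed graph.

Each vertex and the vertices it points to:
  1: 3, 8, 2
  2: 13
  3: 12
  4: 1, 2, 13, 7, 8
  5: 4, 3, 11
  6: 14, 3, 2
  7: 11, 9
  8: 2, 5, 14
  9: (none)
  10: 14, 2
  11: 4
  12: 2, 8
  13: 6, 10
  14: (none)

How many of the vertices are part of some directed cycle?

A vertex is on a directed cycle iff it belongs to a strongly connected component of size ≥ 2 (or has a self-loop).
The vertices on cycles are {1, 2, 3, 4, 5, 6, 7, 8, 10, 11, 12, 13} — 12 in total.

12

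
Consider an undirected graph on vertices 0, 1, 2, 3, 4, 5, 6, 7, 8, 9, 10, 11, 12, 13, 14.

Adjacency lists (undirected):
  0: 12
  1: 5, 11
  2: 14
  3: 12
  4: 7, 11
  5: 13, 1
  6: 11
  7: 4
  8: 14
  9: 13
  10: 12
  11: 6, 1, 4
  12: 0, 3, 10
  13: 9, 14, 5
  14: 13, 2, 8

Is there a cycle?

DFS, tracking each vertex's parent; an edge to a visited non-parent vertex closes a cycle.
Start from 0:
visit 0 (parent –)
  visit 12 (parent 0)
    12–0: parent, skip
    visit 3 (parent 12)
      3–12: parent, skip
    visit 10 (parent 12)
      10–12: parent, skip
visit 1 (parent –)
  visit 5 (parent 1)
    visit 13 (parent 5)
      visit 9 (parent 13)
        9–13: parent, skip
      visit 14 (parent 13)
        14–13: parent, skip
        visit 2 (parent 14)
          2–14: parent, skip
        visit 8 (parent 14)
          8–14: parent, skip
      13–5: parent, skip
    5–1: parent, skip
  visit 11 (parent 1)
    visit 6 (parent 11)
      6–11: parent, skip
    11–1: parent, skip
    visit 4 (parent 11)
      visit 7 (parent 4)
        7–4: parent, skip
      4–11: parent, skip
No non-parent visited neighbor found — the graph is a forest.

No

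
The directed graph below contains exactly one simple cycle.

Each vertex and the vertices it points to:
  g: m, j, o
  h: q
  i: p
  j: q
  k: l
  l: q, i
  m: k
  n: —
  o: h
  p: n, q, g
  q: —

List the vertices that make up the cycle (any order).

DFS with gray/black marking from p:
p gray
  n gray
  n black
  q gray
  q black
  g gray
    m gray
      k gray
        l gray
          l→q: q black — skip
          i gray
            i→p: p is gray → back edge
Back edge closes the cycle p → g → m → k → l → i → p; its vertices are {g, i, k, l, m, p}.

g, i, k, l, m, p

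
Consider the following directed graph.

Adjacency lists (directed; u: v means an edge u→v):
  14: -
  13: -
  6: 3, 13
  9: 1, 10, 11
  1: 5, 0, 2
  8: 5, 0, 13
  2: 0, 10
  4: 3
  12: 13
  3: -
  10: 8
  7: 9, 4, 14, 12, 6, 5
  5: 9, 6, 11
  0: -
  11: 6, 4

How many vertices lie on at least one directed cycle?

A vertex is on a directed cycle iff it belongs to a strongly connected component of size ≥ 2 (or has a self-loop).
The vertices on cycles are {1, 2, 5, 8, 9, 10} — 6 in total.

6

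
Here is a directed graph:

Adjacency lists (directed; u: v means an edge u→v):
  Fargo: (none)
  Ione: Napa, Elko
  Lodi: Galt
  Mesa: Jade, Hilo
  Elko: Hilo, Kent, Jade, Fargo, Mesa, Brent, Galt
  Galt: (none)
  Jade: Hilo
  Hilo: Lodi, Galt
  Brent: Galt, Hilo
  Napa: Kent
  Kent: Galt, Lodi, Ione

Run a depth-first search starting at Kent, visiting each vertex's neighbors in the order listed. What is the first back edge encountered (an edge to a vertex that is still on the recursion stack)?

Napa->Kent

DFS from Kent (visiting each vertex's neighbors in the order listed); mark gray on enter, black on exit:
Kent gray
  Galt gray
  Galt black
  Lodi gray
    Lodi→Galt: Galt black — skip
  Lodi black
  Ione gray
    Napa gray
      Napa→Kent: Kent is gray → back edge
First back edge: Napa → Kent.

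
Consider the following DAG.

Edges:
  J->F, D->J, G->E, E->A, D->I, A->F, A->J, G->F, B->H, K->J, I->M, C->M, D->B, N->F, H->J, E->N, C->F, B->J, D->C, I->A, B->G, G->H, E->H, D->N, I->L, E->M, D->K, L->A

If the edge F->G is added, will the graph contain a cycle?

Yes

Adding F→G creates a cycle iff G can already reach F.
Path from G: G → F.
So G → … → F → G is a cycle.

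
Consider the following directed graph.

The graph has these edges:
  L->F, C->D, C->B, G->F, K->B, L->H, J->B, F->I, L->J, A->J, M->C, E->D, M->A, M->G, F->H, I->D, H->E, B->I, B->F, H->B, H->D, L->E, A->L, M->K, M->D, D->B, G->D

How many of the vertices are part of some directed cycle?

A vertex is on a directed cycle iff it belongs to a strongly connected component of size ≥ 2 (or has a self-loop).
The vertices on cycles are {B, D, E, F, H, I} — 6 in total.

6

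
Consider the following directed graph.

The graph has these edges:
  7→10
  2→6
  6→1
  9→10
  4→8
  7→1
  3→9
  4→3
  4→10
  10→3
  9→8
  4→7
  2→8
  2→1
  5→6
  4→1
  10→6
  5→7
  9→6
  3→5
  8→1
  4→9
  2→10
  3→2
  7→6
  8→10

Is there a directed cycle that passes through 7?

7 is on a cycle iff 7 can reach itself via ≥1 edge.
7 → 10 → 3 → 5 → 7 — yes.

Yes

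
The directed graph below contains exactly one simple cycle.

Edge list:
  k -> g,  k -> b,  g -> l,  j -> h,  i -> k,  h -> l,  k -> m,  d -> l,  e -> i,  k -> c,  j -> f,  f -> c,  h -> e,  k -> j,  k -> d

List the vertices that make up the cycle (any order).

e, h, i, j, k

DFS with gray/black marking from k:
k gray
  c gray
  c black
  d gray
    l gray
    l black
  d black
  g gray
    g→l: l black — skip
  g black
  j gray
    f gray
      f→c: c black — skip
    f black
    h gray
      e gray
        i gray
          i→k: k is gray → back edge
Back edge closes the cycle k → j → h → e → i → k; its vertices are {e, h, i, j, k}.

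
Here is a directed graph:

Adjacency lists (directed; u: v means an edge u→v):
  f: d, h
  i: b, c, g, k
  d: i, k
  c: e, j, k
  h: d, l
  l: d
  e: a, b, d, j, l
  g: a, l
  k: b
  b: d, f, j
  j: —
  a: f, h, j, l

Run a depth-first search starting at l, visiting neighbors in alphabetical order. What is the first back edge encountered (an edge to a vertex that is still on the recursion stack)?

DFS from l (visiting neighbors in alphabetical order); mark gray on enter, black on exit:
l gray
  d gray
    i gray
      b gray
        b→d: d is gray → back edge
First back edge: b → d.

b→d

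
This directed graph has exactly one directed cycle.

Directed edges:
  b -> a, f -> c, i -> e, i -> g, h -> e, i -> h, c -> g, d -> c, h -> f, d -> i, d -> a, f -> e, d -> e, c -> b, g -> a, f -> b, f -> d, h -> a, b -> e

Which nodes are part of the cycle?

d, f, h, i

DFS with gray/black marking from i:
i gray
  g gray
    a gray
    a black
  g black
  h gray
    e gray
    e black
    f gray
      f→e: e black — skip
      d gray
        c gray
          c→g: g black — skip
          b gray
            b→a: a black — skip
            b→e: e black — skip
          b black
        c black
        d→a: a black — skip
        d→i: i is gray → back edge
Back edge closes the cycle i → h → f → d → i; its vertices are {d, f, h, i}.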